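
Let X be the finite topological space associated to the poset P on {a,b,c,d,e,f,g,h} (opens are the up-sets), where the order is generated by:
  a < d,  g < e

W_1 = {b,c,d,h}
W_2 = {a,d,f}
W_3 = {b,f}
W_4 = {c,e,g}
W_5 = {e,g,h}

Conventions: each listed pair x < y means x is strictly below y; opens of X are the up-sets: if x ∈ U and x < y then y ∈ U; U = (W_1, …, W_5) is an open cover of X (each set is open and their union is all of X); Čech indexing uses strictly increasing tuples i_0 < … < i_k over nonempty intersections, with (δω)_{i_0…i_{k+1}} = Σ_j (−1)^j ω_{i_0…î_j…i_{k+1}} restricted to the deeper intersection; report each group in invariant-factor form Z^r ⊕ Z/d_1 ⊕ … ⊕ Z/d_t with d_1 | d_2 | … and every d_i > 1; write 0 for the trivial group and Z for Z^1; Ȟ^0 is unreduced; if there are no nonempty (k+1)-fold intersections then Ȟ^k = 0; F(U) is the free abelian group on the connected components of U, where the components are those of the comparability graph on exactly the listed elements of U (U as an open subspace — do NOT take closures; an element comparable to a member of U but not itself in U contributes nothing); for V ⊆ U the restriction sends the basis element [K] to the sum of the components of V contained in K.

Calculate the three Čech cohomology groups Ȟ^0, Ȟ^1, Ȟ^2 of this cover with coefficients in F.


Ȟ^0(U;F) ≅ Z^6,  Ȟ^1(U;F) ≅ 0,  Ȟ^2(U;F) ≅ 0

nerve of the cover:
  W12={d} W13={b} W14={c} W15={h} W23={f} W45={e,g}
components per intersection:
  W1: {b} {c} {d} {h}
  W2: {a,d} {f}
  W3: {b} {f}
  W4: {c} {e,g}
  W5: {e,g} {h}
  W12: {d}
  W13: {b}
  W14: {c}
  W15: {h}
  W23: {f}
  W45: {e,g}
C dims 12,6; δ0: rk 6, SNF 1^6
Ȟ^0 = (12 − 6) − 0 = 6, so Ȟ^0 ≅ Z^6
Ȟ^1 = (6 − 0) − 6 = 0, so Ȟ^1 ≅ 0
Ȟ^2 = (0 − 0) − 0 = 0, so Ȟ^2 ≅ 0


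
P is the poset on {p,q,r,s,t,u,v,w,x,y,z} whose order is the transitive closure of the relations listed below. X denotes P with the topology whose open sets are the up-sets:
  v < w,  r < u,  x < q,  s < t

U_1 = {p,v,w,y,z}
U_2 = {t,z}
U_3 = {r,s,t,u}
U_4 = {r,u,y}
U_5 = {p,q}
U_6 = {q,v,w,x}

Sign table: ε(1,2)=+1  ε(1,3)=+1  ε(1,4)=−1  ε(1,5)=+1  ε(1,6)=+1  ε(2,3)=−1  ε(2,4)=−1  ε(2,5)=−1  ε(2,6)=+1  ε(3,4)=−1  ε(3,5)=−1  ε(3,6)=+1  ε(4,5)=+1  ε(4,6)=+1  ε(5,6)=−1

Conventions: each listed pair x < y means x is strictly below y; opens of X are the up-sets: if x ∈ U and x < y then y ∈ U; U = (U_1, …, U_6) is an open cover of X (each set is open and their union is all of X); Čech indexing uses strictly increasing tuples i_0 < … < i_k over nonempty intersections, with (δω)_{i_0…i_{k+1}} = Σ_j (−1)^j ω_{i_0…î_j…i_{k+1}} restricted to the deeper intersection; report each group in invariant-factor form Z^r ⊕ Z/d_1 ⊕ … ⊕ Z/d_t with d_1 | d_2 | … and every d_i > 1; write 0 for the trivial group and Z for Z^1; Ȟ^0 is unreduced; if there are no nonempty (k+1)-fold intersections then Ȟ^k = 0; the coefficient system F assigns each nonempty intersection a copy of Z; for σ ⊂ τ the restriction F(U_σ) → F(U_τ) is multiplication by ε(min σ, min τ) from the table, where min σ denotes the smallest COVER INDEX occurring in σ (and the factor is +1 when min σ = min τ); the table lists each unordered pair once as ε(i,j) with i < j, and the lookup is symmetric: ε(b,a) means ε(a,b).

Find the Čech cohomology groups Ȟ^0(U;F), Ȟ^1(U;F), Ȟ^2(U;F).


Ȟ^0 = 0, Ȟ^1 = Z ⊕ Z/2 and Ȟ^2 = 0

nerve simplices:
  U12={z} U14={y} U15={p} U16={v,w} U23={t} U34={r,u} U56={q}
C dims 6,7; δ0: rk 6, SNF 1^5·2
degree 0: 6−6−0 = 0 → Ȟ^0 ≅ 0
degree 1: 7−0−6 = 1 plus torsion [2] → Ȟ^1 ≅ Z ⊕ Z/2
degree 2: 0−0−0 = 0 → Ȟ^2 ≅ 0


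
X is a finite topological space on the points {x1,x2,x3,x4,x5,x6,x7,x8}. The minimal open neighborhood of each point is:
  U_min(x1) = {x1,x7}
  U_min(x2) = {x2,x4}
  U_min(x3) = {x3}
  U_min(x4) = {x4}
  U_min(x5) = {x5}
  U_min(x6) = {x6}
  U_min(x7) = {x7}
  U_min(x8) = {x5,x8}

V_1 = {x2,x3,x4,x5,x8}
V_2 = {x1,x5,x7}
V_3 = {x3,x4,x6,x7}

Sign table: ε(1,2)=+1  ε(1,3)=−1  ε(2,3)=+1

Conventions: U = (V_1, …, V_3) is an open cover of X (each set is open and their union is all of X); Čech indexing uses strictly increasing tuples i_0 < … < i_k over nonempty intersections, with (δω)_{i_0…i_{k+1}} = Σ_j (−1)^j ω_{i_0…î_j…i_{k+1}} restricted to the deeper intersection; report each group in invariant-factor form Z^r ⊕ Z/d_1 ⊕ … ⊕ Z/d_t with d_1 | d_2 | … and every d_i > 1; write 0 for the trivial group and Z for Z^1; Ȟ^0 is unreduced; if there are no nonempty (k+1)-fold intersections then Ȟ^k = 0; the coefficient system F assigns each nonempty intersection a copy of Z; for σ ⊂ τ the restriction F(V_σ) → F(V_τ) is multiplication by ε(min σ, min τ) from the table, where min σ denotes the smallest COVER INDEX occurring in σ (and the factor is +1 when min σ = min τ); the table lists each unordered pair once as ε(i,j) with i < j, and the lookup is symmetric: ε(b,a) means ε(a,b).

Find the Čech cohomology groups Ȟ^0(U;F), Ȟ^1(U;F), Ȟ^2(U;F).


intersection data:
  V12={x5} V13={x3,x4} V23={x7}
C dims 3,3; δ0: rk 3, SNF 1^2·2
Ȟ^0 = (3 − 3) − 0 = 0, so Ȟ^0 ≅ 0
Ȟ^1 = (3 − 0) − 3 = 0 plus torsion [2], so Ȟ^1 ≅ Z/2
Ȟ^2 = (0 − 0) − 0 = 0, so Ȟ^2 ≅ 0

Ȟ^0 = 0, Ȟ^1 = Z/2 and Ȟ^2 = 0


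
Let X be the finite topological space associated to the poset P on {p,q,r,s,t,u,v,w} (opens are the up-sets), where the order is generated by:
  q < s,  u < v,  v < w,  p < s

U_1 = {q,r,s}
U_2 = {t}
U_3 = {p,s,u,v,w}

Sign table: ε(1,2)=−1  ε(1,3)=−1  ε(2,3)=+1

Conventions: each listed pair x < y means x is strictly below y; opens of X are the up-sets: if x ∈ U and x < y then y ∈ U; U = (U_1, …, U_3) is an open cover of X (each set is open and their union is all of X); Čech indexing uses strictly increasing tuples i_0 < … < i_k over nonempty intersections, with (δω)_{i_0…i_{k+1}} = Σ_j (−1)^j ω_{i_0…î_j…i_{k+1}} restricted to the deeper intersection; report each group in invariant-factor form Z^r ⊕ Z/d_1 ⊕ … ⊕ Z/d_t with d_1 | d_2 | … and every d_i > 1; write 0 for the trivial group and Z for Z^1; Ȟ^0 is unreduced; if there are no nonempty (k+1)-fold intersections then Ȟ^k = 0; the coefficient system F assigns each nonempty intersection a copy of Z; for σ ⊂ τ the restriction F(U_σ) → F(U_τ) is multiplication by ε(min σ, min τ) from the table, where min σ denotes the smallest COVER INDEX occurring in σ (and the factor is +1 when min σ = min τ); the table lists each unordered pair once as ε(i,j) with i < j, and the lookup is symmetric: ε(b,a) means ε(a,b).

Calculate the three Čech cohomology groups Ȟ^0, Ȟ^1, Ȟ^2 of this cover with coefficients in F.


Ȟ^0 ≅ Z^2; Ȟ^1 ≅ 0; Ȟ^2 ≅ 0

cover nerve:
  U13={s}
C dims 3,1; δ0: rk 1, SNF 1^1
Ȟ^0: (3−1)−0=2 ⇒ Z^2
Ȟ^1: (1−0)−1=0 ⇒ 0
Ȟ^2: (0−0)−0=0 ⇒ 0


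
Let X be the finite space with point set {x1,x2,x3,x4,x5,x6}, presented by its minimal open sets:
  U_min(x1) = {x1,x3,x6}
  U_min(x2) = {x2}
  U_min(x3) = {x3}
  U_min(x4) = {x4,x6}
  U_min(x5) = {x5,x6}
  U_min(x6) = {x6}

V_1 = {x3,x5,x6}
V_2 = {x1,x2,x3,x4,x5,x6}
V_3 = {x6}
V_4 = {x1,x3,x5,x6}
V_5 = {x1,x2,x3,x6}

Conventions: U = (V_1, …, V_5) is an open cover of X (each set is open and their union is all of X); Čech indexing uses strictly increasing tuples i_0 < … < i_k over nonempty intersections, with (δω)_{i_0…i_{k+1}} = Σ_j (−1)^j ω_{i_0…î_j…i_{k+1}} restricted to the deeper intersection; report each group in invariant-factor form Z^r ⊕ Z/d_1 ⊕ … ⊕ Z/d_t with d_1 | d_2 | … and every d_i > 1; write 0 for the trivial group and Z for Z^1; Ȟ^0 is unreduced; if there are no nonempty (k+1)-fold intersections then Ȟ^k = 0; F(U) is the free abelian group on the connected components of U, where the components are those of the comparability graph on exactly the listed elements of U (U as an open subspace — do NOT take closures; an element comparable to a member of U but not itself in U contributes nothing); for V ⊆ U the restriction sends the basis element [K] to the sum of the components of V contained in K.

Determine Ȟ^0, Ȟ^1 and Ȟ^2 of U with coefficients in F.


Ȟ^0 ≅ Z^2,  Ȟ^1 ≅ 0,  Ȟ^2 ≅ 0

nerve of the cover:
  V12={x3,x5,x6} V13={x6} V14={x3,x5,x6} V15={x3,x6} V23={x6} V24={x1,x3,x5,x6} V25={x1,x2,x3,x6} V34={x6} V35={x6} V45={x1,x3,x6}
  V123={x6} V124={x3,x5,x6} V125={x3,x6} V134={x6} V135={x6} V145={x3,x6} V234={x6} V235={x6} V245={x1,x3,x6} V345={x6}
  V1234={x6} V1235={x6} V1245={x3,x6} V1345={x6} V2345={x6}
  V12345={x6}
components per intersection:
  V1: {x3} {x5,x6}
  V2: {x1,x3,x4,x5,x6} {x2}
  V3: {x6}
  V4: {x1,x3,x5,x6}
  V5: {x1,x3,x6} {x2}
  V12: {x3} {x5,x6}
  V13: {x6}
  V14: {x3} {x5,x6}
  V15: {x3} {x6}
  V23: {x6}
  V24: {x1,x3,x5,x6}
  V25: {x1,x3,x6} {x2}
  V34: {x6}
  V35: {x6}
  V45: {x1,x3,x6}
  V123: {x6}
  V124: {x3} {x5,x6}
  V125: {x3} {x6}
  V134: {x6}
  V135: {x6}
  V145: {x3} {x6}
  V234: {x6}
  V235: {x6}
  V245: {x1,x3,x6}
  V345: {x6}
  V1234: {x6}
  V1235: {x6}
  V1245: {x3} {x6}
  V1345: {x6}
  V2345: {x6}
  V12345: {x6}
C dims 8,14,13,6; δ0: rk 6, SNF 1^6; δ1: rk 8, SNF 1^8; δ2: rk 5, SNF 1^5
Ȟ^0 = (8 − 6) − 0 = 2, so Ȟ^0 ≅ Z^2
Ȟ^1 = (14 − 8) − 6 = 0, so Ȟ^1 ≅ 0
Ȟ^2 = (13 − 5) − 8 = 0, so Ȟ^2 ≅ 0


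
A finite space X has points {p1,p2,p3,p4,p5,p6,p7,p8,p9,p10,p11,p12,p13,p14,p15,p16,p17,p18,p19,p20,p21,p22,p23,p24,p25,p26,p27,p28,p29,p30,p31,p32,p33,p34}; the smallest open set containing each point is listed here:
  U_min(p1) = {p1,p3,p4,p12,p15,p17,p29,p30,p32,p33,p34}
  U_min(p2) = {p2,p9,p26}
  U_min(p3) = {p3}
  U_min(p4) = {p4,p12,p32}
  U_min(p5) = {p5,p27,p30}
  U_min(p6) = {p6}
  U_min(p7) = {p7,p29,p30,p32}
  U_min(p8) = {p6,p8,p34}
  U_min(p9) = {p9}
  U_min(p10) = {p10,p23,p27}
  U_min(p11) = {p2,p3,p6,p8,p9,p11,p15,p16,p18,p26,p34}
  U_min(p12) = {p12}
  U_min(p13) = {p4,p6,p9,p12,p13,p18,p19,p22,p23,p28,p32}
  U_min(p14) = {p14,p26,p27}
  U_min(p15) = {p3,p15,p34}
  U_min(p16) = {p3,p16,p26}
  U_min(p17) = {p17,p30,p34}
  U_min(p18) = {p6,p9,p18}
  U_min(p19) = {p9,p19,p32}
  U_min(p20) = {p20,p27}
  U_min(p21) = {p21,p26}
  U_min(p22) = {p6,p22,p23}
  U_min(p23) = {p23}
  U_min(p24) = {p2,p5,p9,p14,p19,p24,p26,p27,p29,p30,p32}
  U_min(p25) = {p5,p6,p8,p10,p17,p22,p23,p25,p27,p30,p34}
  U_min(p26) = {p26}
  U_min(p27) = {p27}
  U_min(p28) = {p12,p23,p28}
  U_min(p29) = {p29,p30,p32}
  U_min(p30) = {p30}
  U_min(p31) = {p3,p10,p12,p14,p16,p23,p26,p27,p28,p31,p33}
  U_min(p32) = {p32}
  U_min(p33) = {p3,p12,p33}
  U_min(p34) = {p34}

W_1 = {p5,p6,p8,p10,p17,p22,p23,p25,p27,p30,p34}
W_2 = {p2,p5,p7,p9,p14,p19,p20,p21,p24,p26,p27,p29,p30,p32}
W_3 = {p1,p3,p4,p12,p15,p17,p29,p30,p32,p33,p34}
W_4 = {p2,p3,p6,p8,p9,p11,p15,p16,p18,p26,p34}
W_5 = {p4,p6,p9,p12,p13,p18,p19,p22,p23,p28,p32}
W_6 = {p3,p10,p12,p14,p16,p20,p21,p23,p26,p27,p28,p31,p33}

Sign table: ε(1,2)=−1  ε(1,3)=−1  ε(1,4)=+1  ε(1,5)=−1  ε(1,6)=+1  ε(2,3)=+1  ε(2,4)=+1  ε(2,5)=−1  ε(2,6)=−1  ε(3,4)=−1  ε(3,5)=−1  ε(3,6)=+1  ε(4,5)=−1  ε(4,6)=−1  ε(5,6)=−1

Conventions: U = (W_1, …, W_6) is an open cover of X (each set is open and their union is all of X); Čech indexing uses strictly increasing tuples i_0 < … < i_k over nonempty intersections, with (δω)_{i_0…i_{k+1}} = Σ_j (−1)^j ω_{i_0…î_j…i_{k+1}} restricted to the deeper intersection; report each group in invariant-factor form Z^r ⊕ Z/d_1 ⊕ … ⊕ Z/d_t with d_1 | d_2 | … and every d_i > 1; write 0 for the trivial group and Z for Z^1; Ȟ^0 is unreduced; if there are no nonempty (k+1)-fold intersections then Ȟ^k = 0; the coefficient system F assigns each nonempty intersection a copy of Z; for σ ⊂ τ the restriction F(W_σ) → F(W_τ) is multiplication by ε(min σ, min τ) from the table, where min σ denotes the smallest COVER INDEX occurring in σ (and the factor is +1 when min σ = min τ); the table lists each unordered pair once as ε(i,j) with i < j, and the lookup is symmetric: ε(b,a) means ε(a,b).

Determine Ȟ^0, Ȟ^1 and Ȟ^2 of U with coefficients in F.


cover nerve:
  W12={p5,p27,p30} W13={p17,p30,p34} W14={p6,p8,p34} W15={p6,p22,p23} W16={p10,p23,p27} W23={p29,p30,p32} W24={p2,p9,p26} W25={p9,p19,p32} W26={p14,p20,p21,p26,p27} W34={p3,p15,p34} W35={p4,p12,p32} W36={p3,p12,p33} W45={p6,p9,p18} W46={p3,p16,p26} W56={p12,p23,p28}
  W123={p30} W126={p27} W134={p34} W145={p6} W156={p23} W235={p32} W245={p9} W246={p26} W346={p3} W356={p12}
C dims 6,15,10; δ0: rk 6, SNF 1^5·2; δ1: rk 9, SNF 1^9
Ȟ^0: (6−6)−0=0 ⇒ 0
Ȟ^1: (15−9)−6=0 plus torsion [2] ⇒ Z/2
Ȟ^2: (10−0)−9=1 ⇒ Z

Ȟ^0(U;F) ≅ 0,  Ȟ^1(U;F) ≅ Z/2,  Ȟ^2(U;F) ≅ Z


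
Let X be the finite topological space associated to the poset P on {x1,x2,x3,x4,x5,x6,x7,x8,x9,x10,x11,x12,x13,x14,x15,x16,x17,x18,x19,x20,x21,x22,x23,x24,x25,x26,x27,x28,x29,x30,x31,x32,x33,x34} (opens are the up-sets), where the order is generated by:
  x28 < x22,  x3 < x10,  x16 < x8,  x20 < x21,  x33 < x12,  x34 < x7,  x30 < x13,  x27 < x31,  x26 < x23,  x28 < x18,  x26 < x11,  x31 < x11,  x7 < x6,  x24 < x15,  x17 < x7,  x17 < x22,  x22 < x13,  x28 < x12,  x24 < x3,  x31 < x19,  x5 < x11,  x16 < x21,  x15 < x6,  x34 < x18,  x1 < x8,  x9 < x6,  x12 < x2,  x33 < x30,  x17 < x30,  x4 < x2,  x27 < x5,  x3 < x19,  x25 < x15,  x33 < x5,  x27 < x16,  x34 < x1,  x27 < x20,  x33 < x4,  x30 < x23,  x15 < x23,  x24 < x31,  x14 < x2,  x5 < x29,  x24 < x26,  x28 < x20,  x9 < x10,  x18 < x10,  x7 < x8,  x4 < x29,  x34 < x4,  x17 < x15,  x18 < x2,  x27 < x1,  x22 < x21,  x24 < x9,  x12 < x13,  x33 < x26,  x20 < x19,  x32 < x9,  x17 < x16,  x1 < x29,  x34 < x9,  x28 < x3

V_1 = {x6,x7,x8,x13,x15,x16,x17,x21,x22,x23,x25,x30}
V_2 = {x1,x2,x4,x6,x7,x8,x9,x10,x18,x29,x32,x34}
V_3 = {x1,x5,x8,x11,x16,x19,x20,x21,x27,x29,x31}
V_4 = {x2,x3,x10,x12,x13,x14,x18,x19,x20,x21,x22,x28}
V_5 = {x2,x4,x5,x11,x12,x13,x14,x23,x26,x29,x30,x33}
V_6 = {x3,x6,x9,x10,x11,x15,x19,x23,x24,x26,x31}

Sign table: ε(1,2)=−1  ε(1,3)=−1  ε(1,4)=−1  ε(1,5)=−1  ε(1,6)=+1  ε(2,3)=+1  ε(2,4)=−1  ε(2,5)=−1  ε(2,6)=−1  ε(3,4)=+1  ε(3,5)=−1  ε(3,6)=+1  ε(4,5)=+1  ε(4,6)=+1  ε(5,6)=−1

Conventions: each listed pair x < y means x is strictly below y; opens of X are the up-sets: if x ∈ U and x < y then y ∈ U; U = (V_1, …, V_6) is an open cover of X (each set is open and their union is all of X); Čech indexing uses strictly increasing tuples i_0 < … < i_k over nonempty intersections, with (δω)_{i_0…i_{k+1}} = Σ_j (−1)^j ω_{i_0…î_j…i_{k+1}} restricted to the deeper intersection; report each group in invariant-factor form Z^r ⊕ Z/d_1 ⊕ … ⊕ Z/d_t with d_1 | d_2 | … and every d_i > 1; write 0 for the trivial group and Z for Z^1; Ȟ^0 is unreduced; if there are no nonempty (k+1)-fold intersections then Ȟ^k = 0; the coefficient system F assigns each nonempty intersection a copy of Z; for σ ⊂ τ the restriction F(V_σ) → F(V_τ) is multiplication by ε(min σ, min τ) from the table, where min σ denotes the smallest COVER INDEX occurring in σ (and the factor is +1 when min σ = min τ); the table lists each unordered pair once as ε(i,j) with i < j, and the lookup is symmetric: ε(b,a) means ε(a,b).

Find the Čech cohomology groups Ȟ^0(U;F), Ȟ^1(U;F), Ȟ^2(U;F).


nonempty overlaps:
  V12={x6,x7,x8} V13={x8,x16,x21} V14={x13,x21,x22} V15={x13,x23,x30} V16={x6,x15,x23} V23={x1,x8,x29} V24={x2,x10,x18} V25={x2,x4,x29} V26={x6,x9,x10} V34={x19,x20,x21} V35={x5,x11,x29} V36={x11,x19,x31} V45={x2,x12,x13,x14} V46={x3,x10,x19} V56={x11,x23,x26}
  V123={x8} V126={x6} V134={x21} V145={x13} V156={x23} V235={x29} V245={x2} V246={x10} V346={x19} V356={x11}
C dims 6,15,10; δ0: rk 6, SNF 1^5·2; δ1: rk 9, SNF 1^9
degree 0: 6−6−0 = 0 → Ȟ^0 ≅ 0
degree 1: 15−9−6 = 0 plus torsion [2] → Ȟ^1 ≅ Z/2
degree 2: 10−0−9 = 1 → Ȟ^2 ≅ Z

Ȟ^0 = 0, Ȟ^1 = Z/2 and Ȟ^2 = Z


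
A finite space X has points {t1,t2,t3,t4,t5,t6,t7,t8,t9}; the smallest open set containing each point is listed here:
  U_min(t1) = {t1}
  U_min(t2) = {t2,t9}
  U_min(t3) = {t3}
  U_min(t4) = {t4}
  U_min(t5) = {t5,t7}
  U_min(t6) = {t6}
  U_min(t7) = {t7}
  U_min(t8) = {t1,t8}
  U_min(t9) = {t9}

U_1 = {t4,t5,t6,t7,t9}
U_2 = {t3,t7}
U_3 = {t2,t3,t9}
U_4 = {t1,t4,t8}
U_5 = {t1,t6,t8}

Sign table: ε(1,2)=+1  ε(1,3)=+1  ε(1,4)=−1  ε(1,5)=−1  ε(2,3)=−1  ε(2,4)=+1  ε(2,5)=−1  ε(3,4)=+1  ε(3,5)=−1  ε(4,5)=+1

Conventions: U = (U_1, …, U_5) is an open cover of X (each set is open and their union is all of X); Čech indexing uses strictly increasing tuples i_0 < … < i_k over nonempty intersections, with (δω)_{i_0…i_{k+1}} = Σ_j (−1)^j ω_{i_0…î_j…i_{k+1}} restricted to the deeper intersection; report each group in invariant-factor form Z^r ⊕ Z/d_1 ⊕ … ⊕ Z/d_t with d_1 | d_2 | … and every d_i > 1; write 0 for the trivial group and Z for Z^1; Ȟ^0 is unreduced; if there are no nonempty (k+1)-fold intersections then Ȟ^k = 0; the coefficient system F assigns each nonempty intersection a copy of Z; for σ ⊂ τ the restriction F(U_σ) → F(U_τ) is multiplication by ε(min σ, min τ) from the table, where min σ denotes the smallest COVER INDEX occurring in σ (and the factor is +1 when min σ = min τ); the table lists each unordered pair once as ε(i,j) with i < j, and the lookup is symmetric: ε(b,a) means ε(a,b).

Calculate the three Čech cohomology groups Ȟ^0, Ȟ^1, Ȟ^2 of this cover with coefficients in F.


Ȟ^0(U;F) ≅ 0,  Ȟ^1(U;F) ≅ Z ⊕ Z/2,  Ȟ^2(U;F) ≅ 0

cover nerve:
  U12={t7} U13={t9} U14={t4} U15={t6} U23={t3} U45={t1,t8}
C dims 5,6; δ0: rk 5, SNF 1^4·2
Ȟ^0: (5−5)−0=0 ⇒ 0
Ȟ^1: (6−0)−5=1 plus torsion [2] ⇒ Z ⊕ Z/2
Ȟ^2: (0−0)−0=0 ⇒ 0


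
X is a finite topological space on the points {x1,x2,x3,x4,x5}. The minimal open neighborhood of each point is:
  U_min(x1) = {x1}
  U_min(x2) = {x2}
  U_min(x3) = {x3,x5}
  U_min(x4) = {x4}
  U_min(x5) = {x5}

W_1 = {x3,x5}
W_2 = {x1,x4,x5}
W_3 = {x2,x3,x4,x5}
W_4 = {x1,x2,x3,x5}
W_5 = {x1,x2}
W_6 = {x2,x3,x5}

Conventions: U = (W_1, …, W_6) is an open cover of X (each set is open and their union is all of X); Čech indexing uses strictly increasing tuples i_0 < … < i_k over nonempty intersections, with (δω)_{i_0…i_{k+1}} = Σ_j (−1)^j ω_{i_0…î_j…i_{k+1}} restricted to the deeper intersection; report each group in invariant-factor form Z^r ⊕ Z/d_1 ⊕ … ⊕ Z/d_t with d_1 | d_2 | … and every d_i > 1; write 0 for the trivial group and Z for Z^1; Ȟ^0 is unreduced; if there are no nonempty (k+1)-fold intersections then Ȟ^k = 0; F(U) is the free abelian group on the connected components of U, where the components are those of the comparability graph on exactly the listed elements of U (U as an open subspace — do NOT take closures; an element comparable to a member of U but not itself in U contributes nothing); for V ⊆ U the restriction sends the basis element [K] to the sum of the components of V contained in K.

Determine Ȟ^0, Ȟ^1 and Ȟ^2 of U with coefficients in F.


Ȟ^0(U;F) ≅ Z^4,  Ȟ^1(U;F) ≅ 0,  Ȟ^2(U;F) ≅ 0

nerve of the cover:
  W12={x5} W13={x3,x5} W14={x3,x5} W16={x3,x5} W23={x4,x5} W24={x1,x5} W25={x1} W26={x5} W34={x2,x3,x5} W35={x2} W36={x2,x3,x5} W45={x1,x2} W46={x2,x3,x5} W56={x2}
  W123={x5} W124={x5} W126={x5} W134={x3,x5} W136={x3,x5} W146={x3,x5} W234={x5} W236={x5} W245={x1} W246={x5} W345={x2} W346={x2,x3,x5} W356={x2} W456={x2}
  W1234={x5} W1236={x5} W1246={x5} W1346={x3,x5} W2346={x5} W3456={x2}
  W12346={x5}
components per intersection:
  W1: {x3,x5}
  W2: {x1} {x4} {x5}
  W3: {x2} {x3,x5} {x4}
  W4: {x1} {x2} {x3,x5}
  W5: {x1} {x2}
  W6: {x2} {x3,x5}
  W12: {x5}
  W13: {x3,x5}
  W14: {x3,x5}
  W16: {x3,x5}
  W23: {x4} {x5}
  W24: {x1} {x5}
  W25: {x1}
  W26: {x5}
  W34: {x2} {x3,x5}
  W35: {x2}
  W36: {x2} {x3,x5}
  W45: {x1} {x2}
  W46: {x2} {x3,x5}
  W56: {x2}
  W123: {x5}
  W124: {x5}
  W126: {x5}
  W134: {x3,x5}
  W136: {x3,x5}
  W146: {x3,x5}
  W234: {x5}
  W236: {x5}
  W245: {x1}
  W246: {x5}
  W345: {x2}
  W346: {x2} {x3,x5}
  W356: {x2}
  W456: {x2}
  W1234: {x5}
  W1236: {x5}
  W1246: {x5}
  W1346: {x3,x5}
  W2346: {x5}
  W3456: {x2}
  W12346: {x5}
C dims 14,20,15,6; δ0: rk 10, SNF 1^10; δ1: rk 10, SNF 1^10; δ2: rk 5, SNF 1^5
Ȟ^0 = (14 − 10) − 0 = 4, so Ȟ^0 ≅ Z^4
Ȟ^1 = (20 − 10) − 10 = 0, so Ȟ^1 ≅ 0
Ȟ^2 = (15 − 5) − 10 = 0, so Ȟ^2 ≅ 0


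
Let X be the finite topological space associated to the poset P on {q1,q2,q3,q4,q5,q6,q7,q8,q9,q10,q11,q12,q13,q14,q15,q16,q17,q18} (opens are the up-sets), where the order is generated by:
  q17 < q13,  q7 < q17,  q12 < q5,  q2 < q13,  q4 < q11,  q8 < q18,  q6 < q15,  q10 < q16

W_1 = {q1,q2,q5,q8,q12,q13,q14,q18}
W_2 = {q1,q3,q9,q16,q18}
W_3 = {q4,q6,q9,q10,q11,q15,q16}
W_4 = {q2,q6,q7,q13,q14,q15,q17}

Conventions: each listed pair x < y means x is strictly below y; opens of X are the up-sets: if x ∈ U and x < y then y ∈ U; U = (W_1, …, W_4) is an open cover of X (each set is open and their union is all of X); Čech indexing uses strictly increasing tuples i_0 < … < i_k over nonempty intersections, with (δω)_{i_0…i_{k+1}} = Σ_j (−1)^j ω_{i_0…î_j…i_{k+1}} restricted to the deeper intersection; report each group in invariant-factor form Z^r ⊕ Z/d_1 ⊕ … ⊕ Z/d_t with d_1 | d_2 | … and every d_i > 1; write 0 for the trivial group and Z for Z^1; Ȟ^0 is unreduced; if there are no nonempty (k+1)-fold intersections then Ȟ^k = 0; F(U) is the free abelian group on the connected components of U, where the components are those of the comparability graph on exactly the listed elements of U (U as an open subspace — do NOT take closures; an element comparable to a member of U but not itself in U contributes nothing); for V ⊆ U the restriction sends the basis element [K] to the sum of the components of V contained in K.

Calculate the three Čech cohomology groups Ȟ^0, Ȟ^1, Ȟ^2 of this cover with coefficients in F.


Ȟ^0 ≅ Z^10,  Ȟ^1 ≅ 0,  Ȟ^2 ≅ 0

nerve simplices:
  W12={q1,q18} W14={q2,q13,q14} W23={q9,q16} W34={q6,q15}
components per intersection:
  W1: {q1} {q2,q13} {q5,q12} {q8,q18} {q14}
  W2: {q1} {q3} {q9} {q16} {q18}
  W3: {q4,q11} {q6,q15} {q9} {q10,q16}
  W4: {q2,q7,q13,q17} {q6,q15} {q14}
  W12: {q1} {q18}
  W14: {q2,q13} {q14}
  W23: {q9} {q16}
  W34: {q6,q15}
C dims 17,7; δ0: rk 7, SNF 1^7
degree 0: 17−7−0 = 10 → Ȟ^0 ≅ Z^10
degree 1: 7−0−7 = 0 → Ȟ^1 ≅ 0
degree 2: 0−0−0 = 0 → Ȟ^2 ≅ 0


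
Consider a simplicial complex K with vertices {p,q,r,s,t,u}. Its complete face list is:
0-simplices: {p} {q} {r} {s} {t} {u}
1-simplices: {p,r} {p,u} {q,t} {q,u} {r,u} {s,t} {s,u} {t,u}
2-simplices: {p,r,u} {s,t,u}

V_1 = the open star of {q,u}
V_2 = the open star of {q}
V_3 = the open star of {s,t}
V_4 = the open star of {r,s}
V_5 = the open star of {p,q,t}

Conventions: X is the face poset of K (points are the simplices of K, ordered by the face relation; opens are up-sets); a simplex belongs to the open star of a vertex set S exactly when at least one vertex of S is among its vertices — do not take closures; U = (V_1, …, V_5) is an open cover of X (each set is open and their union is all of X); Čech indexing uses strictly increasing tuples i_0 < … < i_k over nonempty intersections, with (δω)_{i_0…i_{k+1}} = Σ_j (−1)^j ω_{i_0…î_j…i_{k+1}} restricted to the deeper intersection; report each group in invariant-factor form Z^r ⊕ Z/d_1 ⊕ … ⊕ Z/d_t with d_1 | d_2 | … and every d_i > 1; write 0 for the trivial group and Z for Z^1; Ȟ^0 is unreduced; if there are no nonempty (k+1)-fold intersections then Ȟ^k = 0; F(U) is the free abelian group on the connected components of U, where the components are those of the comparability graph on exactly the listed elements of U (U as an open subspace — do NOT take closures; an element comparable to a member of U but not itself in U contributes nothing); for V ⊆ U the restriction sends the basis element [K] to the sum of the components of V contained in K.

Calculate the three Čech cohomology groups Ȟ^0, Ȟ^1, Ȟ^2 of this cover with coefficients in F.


Ȟ^0 = Z, Ȟ^1 = Z, Ȟ^2 = 0

nonempty intersections:
  V1={{q},{u},{p,u},{q,t},{q,u},{r,u},{s,u},{t,u},{p,r,u},{s,t,u}} V2={{q},{q,t},{q,u}} V3={{s},{t},{q,t},{s,t},{s,u},{t,u},{s,t,u}} V4={{r},{s},{p,r},{r,u},{s,t},{s,u},{p,r,u},{s,t,u}} V5={{p},{q},{t},{p,r},{p,u},{q,t},{q,u},{s,t},{t,u},{p,r,u},{s,t,u}}
  V12={{q},{q,t},{q,u}} V13={{q,t},{s,u},{t,u},{s,t,u}} V14={{r,u},{s,u},{p,r,u},{s,t,u}} V15={{q},{p,u},{q,t},{q,u},{t,u},{p,r,u},{s,t,u}} V23={{q,t}} V25={{q},{q,t},{q,u}} V34={{s},{s,t},{s,u},{s,t,u}} V35={{t},{q,t},{s,t},{t,u},{s,t,u}} V45={{p,r},{s,t},{p,r,u},{s,t,u}}
  V123={{q,t}} V125={{q},{q,t},{q,u}} V134={{s,u},{s,t,u}} V135={{q,t},{t,u},{s,t,u}} V145={{p,r,u},{s,t,u}} V235={{q,t}} V345={{s,t},{s,t,u}}
  V1235={{q,t}} V1345={{s,t,u}}
components per intersection:
  V1: {{q},{u},{p,u},{q,t},{q,u},{r,u},{s,u},{t,u},{p,r,u},{s,t,u}}
  V2: {{q},{q,t},{q,u}}
  V3: {{s},{t},{q,t},{s,t},{s,u},{t,u},{s,t,u}}
  V4: {{r},{p,r},{r,u},{p,r,u}} {{s},{s,t},{s,u},{s,t,u}}
  V5: {{p},{p,r},{p,u},{p,r,u}} {{q},{t},{q,t},{q,u},{s,t},{t,u},{s,t,u}}
  V12: {{q},{q,t},{q,u}}
  V13: {{q,t}} {{s,u},{t,u},{s,t,u}}
  V14: {{r,u},{p,r,u}} {{s,u},{s,t,u}}
  V15: {{q},{q,t},{q,u}} {{p,u},{p,r,u}} {{t,u},{s,t,u}}
  V23: {{q,t}}
  V25: {{q},{q,t},{q,u}}
  V34: {{s},{s,t},{s,u},{s,t,u}}
  V35: {{t},{q,t},{s,t},{t,u},{s,t,u}}
  V45: {{p,r},{p,r,u}} {{s,t},{s,t,u}}
  V123: {{q,t}}
  V125: {{q},{q,t},{q,u}}
  V134: {{s,u},{s,t,u}}
  V135: {{q,t}} {{t,u},{s,t,u}}
  V145: {{p,r,u}} {{s,t,u}}
  V235: {{q,t}}
  V345: {{s,t},{s,t,u}}
  V1235: {{q,t}}
  V1345: {{s,t,u}}
C dims 7,14,9,2; δ0: rk 6, SNF 1^6; δ1: rk 7, SNF 1^7; δ2: rk 2, SNF 1^2
Ȟ^0: (7−6)−0=1 ⇒ Z
Ȟ^1: (14−7)−6=1 ⇒ Z
Ȟ^2: (9−2)−7=0 ⇒ 0


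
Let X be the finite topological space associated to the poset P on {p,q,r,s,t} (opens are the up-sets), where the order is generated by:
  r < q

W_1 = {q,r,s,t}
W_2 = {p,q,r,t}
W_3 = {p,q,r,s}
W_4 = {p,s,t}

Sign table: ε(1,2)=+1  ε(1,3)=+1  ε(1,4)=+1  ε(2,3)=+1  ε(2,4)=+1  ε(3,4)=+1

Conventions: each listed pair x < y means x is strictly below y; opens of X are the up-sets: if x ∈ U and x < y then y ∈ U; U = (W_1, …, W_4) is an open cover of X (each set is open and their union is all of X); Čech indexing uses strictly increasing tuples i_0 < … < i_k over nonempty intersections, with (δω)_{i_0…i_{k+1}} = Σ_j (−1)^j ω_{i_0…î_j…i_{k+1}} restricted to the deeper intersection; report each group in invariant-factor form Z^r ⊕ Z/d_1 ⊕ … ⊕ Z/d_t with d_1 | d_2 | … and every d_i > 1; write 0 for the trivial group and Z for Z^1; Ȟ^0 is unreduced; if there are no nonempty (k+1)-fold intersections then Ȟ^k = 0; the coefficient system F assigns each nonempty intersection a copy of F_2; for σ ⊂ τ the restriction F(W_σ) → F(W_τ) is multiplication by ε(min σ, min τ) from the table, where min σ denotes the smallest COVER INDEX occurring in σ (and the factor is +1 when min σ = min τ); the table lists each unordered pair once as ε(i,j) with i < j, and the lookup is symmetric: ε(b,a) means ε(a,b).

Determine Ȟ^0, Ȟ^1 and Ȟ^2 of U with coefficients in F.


Ȟ^0 = Z/2, Ȟ^1 = 0 and Ȟ^2 = Z/2

nonempty overlaps:
  W12={q,r,t} W13={q,r,s} W14={s,t} W23={p,q,r} W24={p,t} W34={p,s}
  W123={q,r} W124={t} W134={s} W234={p}
C dims 4,6,4; δ0: rk_F2 3; δ1: rk_F2 3
degree 0: 4−3−0 = 1 → Ȟ^0 ≅ Z/2
degree 1: 6−3−3 = 0 → Ȟ^1 ≅ 0
degree 2: 4−0−3 = 1 → Ȟ^2 ≅ Z/2


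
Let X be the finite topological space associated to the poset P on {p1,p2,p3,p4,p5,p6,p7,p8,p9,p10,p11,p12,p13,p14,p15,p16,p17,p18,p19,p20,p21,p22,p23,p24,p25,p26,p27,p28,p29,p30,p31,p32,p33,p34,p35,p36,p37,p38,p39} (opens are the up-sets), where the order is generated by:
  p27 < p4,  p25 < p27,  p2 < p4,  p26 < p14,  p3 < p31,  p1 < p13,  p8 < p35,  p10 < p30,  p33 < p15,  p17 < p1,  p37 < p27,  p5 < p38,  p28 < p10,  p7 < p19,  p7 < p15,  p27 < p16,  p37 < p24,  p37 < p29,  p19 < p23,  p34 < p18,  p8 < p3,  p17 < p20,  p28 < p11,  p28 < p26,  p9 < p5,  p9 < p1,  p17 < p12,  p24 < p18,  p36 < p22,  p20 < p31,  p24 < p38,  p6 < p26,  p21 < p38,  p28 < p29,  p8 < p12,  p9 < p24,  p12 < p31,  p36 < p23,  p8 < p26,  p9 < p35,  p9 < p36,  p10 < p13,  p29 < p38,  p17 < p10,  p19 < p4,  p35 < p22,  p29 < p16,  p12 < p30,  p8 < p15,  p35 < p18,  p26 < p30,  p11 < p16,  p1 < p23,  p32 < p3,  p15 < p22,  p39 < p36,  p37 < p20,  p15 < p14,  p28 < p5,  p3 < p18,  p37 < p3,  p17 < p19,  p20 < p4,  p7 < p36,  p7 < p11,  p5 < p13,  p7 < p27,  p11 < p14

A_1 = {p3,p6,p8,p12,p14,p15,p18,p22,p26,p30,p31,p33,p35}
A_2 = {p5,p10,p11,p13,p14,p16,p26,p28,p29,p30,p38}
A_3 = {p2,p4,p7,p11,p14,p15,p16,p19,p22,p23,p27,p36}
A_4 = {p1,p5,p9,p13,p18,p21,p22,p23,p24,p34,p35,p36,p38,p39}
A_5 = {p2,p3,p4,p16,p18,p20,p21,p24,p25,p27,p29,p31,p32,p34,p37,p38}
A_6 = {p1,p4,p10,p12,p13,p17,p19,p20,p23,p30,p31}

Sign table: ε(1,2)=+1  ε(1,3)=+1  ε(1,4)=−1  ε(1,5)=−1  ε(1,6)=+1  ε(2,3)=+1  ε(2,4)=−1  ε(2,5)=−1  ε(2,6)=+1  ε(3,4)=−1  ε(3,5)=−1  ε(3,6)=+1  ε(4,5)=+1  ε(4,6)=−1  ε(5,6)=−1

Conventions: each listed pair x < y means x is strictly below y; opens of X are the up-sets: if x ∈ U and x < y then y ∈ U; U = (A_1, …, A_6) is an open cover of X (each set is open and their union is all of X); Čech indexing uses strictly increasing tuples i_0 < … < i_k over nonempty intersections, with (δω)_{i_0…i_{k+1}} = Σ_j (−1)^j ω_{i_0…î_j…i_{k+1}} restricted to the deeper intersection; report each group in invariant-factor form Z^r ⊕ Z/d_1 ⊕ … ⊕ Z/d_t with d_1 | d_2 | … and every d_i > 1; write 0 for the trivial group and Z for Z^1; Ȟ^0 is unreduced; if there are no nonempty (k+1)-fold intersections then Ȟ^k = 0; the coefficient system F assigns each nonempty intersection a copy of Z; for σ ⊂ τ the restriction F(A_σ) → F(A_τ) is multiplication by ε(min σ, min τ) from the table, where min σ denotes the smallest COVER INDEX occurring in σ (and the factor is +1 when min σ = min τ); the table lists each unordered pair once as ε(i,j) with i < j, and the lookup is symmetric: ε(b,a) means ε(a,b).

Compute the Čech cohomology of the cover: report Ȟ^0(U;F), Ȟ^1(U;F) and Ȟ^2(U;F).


nerve of the cover:
  A12={p14,p26,p30} A13={p14,p15,p22} A14={p18,p22,p35} A15={p3,p18,p31} A16={p12,p30,p31} A23={p11,p14,p16} A24={p5,p13,p38} A25={p16,p29,p38} A26={p10,p13,p30} A34={p22,p23,p36} A35={p2,p4,p16,p27} A36={p4,p19,p23} A45={p18,p21,p24,p34,p38} A46={p1,p13,p23} A56={p4,p20,p31}
  A123={p14} A126={p30} A134={p22} A145={p18} A156={p31} A235={p16} A245={p38} A246={p13} A346={p23} A356={p4}
C dims 6,15,10; δ0: rk 5, SNF 1^5; δ1: rk 10, SNF 1^9·2
Ȟ^0 = (6 − 5) − 0 = 1, so Ȟ^0 ≅ Z
Ȟ^1 = (15 − 10) − 5 = 0, so Ȟ^1 ≅ 0
Ȟ^2 = (10 − 0) − 10 = 0 plus torsion [2], so Ȟ^2 ≅ Z/2

Ȟ^0 ≅ Z, Ȟ^1 ≅ 0 and Ȟ^2 ≅ Z/2


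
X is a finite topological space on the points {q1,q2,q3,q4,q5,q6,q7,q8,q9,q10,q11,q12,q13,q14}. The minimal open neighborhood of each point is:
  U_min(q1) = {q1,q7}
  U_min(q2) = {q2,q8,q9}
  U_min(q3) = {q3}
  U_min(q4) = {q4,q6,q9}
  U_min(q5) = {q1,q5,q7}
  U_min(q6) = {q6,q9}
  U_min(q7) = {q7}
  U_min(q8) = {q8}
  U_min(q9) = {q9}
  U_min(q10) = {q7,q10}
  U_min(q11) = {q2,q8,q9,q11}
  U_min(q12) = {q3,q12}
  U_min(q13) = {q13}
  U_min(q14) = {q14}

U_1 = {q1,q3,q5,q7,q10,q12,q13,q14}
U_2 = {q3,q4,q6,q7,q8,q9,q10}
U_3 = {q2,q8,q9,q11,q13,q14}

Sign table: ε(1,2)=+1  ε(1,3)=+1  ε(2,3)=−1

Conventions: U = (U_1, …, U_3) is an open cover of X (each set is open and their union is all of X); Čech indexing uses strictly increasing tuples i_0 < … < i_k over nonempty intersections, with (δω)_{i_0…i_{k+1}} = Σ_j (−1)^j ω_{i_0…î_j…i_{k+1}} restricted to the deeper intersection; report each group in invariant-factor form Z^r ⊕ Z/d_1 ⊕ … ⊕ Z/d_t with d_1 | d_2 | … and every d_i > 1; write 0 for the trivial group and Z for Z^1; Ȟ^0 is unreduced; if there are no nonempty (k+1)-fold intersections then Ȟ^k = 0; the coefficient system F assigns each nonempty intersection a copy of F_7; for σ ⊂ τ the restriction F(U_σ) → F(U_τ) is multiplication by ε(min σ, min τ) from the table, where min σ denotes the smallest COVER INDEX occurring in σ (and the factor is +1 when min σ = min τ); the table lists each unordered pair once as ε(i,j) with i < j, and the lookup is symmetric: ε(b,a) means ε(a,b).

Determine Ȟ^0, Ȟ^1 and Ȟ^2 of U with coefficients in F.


intersection data:
  U12={q3,q7,q10} U13={q13,q14} U23={q8,q9}
C dims 3,3; δ0: rk_F7 3
Ȟ^0 = (3 − 3) − 0 = 0, so Ȟ^0 ≅ 0
Ȟ^1 = (3 − 0) − 3 = 0, so Ȟ^1 ≅ 0
Ȟ^2 = (0 − 0) − 0 = 0, so Ȟ^2 ≅ 0

Ȟ^0 = 0, Ȟ^1 = 0, Ȟ^2 = 0


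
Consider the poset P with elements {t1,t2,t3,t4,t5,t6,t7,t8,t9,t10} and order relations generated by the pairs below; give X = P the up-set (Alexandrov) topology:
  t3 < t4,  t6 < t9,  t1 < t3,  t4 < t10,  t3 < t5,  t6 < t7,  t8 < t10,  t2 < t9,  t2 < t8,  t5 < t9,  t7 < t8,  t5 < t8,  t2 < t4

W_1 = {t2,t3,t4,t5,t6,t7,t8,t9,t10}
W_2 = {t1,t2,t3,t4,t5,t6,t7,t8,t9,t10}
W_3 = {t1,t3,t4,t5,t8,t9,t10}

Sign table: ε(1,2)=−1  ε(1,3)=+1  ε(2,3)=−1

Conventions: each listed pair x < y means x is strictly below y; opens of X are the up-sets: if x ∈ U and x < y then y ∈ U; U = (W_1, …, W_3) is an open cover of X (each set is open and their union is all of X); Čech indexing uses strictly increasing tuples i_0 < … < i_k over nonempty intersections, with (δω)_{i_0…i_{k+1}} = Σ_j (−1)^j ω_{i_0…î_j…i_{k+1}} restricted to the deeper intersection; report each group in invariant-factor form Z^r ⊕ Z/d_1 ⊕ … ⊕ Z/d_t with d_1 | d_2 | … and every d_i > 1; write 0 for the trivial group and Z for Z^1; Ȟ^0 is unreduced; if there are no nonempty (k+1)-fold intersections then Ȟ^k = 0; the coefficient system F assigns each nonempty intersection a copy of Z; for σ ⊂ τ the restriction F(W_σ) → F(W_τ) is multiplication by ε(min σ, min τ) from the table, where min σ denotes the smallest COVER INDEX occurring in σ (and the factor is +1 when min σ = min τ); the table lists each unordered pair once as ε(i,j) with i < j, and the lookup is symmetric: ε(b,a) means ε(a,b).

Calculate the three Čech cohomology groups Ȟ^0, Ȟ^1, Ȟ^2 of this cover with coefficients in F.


nerve of the cover:
  W12={t2,t3,t4,t5,t6,t7,t8,t9,t10} W13={t3,t4,t5,t8,t9,t10} W23={t1,t3,t4,t5,t8,t9,t10}
  W123={t3,t4,t5,t8,t9,t10}
C dims 3,3,1; δ0: rk 2, SNF 1^2; δ1: rk 1, SNF 1^1
Ȟ^0 = (3 − 2) − 0 = 1, so Ȟ^0 ≅ Z
Ȟ^1 = (3 − 1) − 2 = 0, so Ȟ^1 ≅ 0
Ȟ^2 = (1 − 0) − 1 = 0, so Ȟ^2 ≅ 0

Ȟ^0 = Z, Ȟ^1 = 0, Ȟ^2 = 0


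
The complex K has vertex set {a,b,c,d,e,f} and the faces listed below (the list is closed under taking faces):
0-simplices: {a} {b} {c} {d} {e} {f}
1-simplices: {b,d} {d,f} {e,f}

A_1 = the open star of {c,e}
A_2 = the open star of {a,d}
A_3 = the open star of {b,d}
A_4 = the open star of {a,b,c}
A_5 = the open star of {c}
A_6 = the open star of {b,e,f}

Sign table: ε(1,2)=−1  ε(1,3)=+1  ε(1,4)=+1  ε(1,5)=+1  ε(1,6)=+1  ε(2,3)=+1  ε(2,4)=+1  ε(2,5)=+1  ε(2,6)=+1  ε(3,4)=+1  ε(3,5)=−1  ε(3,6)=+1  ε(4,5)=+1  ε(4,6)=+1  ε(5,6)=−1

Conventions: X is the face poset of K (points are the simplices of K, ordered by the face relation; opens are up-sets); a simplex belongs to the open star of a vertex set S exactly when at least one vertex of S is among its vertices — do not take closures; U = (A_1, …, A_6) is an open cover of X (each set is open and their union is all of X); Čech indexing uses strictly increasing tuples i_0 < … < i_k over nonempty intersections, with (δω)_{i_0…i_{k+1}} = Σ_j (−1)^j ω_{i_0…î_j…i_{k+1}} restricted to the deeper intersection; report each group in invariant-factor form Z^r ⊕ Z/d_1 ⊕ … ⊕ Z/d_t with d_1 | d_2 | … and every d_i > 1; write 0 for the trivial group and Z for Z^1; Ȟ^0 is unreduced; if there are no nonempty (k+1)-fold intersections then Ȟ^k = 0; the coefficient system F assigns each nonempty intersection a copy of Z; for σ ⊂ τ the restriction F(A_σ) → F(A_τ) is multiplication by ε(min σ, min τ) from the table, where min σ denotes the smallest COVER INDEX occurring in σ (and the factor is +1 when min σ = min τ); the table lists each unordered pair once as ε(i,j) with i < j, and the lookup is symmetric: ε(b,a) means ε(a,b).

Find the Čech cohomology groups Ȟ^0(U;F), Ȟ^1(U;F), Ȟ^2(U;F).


nerve of the cover:
  A1={{c},{e},{e,f}} A2={{a},{d},{b,d},{d,f}} A3={{b},{d},{b,d},{d,f}} A4={{a},{b},{c},{b,d}} A5={{c}} A6={{b},{e},{f},{b,d},{d,f},{e,f}}
  A14={{c}} A15={{c}} A16={{e},{e,f}} A23={{d},{b,d},{d,f}} A24={{a},{b,d}} A26={{b,d},{d,f}} A34={{b},{b,d}} A36={{b},{b,d},{d,f}} A45={{c}} A46={{b},{b,d}}
  A145={{c}} A234={{b,d}} A236={{b,d},{d,f}} A246={{b,d}} A346={{b},{b,d}}
  A2346={{b,d}}
C dims 6,10,5,1; δ0: rk 5, SNF 1^5; δ1: rk 4, SNF 1^4; δ2: rk 1, SNF 1^1
Ȟ^0 = (6 − 5) − 0 = 1, so Ȟ^0 ≅ Z
Ȟ^1 = (10 − 4) − 5 = 1, so Ȟ^1 ≅ Z
Ȟ^2 = (5 − 1) − 4 = 0, so Ȟ^2 ≅ 0

Ȟ^0 ≅ Z; Ȟ^1 ≅ Z; Ȟ^2 ≅ 0


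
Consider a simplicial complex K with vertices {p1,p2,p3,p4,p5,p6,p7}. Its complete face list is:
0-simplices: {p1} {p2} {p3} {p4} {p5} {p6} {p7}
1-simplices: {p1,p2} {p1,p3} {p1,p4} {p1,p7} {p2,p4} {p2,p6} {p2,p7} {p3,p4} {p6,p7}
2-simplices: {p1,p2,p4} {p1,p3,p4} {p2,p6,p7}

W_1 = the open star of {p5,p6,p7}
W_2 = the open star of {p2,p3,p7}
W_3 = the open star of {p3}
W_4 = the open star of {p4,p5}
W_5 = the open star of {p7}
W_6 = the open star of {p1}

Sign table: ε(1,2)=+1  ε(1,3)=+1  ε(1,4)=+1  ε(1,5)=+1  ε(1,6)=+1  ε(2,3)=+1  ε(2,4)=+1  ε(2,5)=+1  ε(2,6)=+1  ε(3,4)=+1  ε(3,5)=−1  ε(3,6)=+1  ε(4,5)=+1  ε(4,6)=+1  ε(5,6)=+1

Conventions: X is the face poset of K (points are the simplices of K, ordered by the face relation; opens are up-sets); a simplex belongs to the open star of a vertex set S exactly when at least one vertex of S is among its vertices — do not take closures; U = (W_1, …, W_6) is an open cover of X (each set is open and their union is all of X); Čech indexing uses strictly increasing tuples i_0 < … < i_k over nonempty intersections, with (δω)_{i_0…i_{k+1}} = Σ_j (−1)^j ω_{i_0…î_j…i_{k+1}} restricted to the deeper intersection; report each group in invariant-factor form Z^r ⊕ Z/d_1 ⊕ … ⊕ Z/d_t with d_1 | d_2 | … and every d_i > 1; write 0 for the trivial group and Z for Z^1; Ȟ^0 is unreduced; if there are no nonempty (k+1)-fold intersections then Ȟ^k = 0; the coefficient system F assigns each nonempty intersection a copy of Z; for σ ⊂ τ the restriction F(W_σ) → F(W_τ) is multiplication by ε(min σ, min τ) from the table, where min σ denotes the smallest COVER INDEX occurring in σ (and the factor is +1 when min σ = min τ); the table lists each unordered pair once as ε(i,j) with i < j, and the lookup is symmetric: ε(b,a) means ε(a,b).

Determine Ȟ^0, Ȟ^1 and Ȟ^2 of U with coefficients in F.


Ȟ^0 = Z,  Ȟ^1 = Z,  Ȟ^2 = 0

nerve simplices:
  W1={{p5},{p6},{p7},{p1,p7},{p2,p6},{p2,p7},{p6,p7},{p2,p6,p7}} W2={{p2},{p3},{p7},{p1,p2},{p1,p3},{p1,p7},{p2,p4},{p2,p6},{p2,p7},{p3,p4},{p6,p7},{p1,p2,p4},{p1,p3,p4},{p2,p6,p7}} W3={{p3},{p1,p3},{p3,p4},{p1,p3,p4}} W4={{p4},{p5},{p1,p4},{p2,p4},{p3,p4},{p1,p2,p4},{p1,p3,p4}} W5={{p7},{p1,p7},{p2,p7},{p6,p7},{p2,p6,p7}} W6={{p1},{p1,p2},{p1,p3},{p1,p4},{p1,p7},{p1,p2,p4},{p1,p3,p4}}
  W12={{p7},{p1,p7},{p2,p6},{p2,p7},{p6,p7},{p2,p6,p7}} W14={{p5}} W15={{p7},{p1,p7},{p2,p7},{p6,p7},{p2,p6,p7}} W16={{p1,p7}} W23={{p3},{p1,p3},{p3,p4},{p1,p3,p4}} W24={{p2,p4},{p3,p4},{p1,p2,p4},{p1,p3,p4}} W25={{p7},{p1,p7},{p2,p7},{p6,p7},{p2,p6,p7}} W26={{p1,p2},{p1,p3},{p1,p7},{p1,p2,p4},{p1,p3,p4}} W34={{p3,p4},{p1,p3,p4}} W36={{p1,p3},{p1,p3,p4}} W46={{p1,p4},{p1,p2,p4},{p1,p3,p4}} W56={{p1,p7}}
  W125={{p7},{p1,p7},{p2,p7},{p6,p7},{p2,p6,p7}} W126={{p1,p7}} W156={{p1,p7}} W234={{p3,p4},{p1,p3,p4}} W236={{p1,p3},{p1,p3,p4}} W246={{p1,p2,p4},{p1,p3,p4}} W256={{p1,p7}} W346={{p1,p3,p4}}
  W1256={{p1,p7}} W2346={{p1,p3,p4}}
C dims 6,12,8,2; δ0: rk 5, SNF 1^5; δ1: rk 6, SNF 1^6; δ2: rk 2, SNF 1^2
degree 0: 6−5−0 = 1 → Ȟ^0 ≅ Z
degree 1: 12−6−5 = 1 → Ȟ^1 ≅ Z
degree 2: 8−2−6 = 0 → Ȟ^2 ≅ 0
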